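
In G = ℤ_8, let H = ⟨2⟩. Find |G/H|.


|⟨2⟩| = n / gcd(2, 8) = 8 / 2 = 4
H is normal (ℤ_8 is abelian).
|G/H| = |G| / |H| = 8 / 4 = 2

|G/H| = 2


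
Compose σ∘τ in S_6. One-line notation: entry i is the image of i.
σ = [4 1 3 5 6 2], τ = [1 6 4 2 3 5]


σ∘τ: apply τ first, then σ
1 →τ 1 →σ 4
2 →τ 6 →σ 2
3 →τ 4 →σ 5
4 →τ 2 →σ 1
5 →τ 3 →σ 3
6 →τ 5 →σ 6

σ∘τ = [4 2 5 1 3 6]


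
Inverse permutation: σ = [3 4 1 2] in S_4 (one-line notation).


To find σ⁻¹, swap domain and range:
σ(1) = 3 → σ⁻¹(3) = 1
σ(2) = 4 → σ⁻¹(4) = 2
σ(3) = 1 → σ⁻¹(1) = 3
σ(4) = 2 → σ⁻¹(2) = 4

σ⁻¹ = [3 4 1 2]


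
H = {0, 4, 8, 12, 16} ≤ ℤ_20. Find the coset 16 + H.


16 + H = {16 + h (mod 20) : h ∈ H}
16+0=16, 16+4=0, 16+8=4, 16+12=8, 16+16=12
16 + H = {0, 4, 8, 12, 16} = 0 + H

16 + H = {0, 4, 8, 12, 16}


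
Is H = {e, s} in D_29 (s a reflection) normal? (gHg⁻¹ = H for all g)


H = {e, s} in D_29 (s a reflection)
r·s·r⁻¹ = sr⁻² ≠ s for n ≥ 3, so {e, s} is not closed under conjugation

No, not a normal subgroup


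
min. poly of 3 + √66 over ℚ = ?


Let α = 3 + √66. Then α - 3 = √66, so (α - 3)² = 66, giving α² - 6α - 57 = 0. Degree 2 and α ∉ ℚ, so this is the minimal polynomial.

Minimal polynomial: x² - 6x - 57


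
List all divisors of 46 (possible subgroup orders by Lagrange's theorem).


Lagrange's theorem: |H| divides |G|
|G| = 46
Divisors of 46: 1, 2, 23, 46

Possible subgroup orders: {1, 2, 23, 46}


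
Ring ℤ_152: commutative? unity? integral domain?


ℤ_152 is a commutative ring with unity 1; 152 = 2×76 is composite, so 2·76 ≡ 0 gives zero divisors (not an integral domain)
Commutative: Yes
Integral domain: No
Has unity: Yes

ℤ_152: Commutative=Yes, Unity=Yes


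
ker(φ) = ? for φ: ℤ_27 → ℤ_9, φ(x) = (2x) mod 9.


Kernel = preimage of identity
ker(φ) = {x ∈ ℤ_27 : 2x ≡ 0 (mod 9)}. Since 9 | 27, φ is well-defined. The kernel is the cyclic subgroup ⟨9⟩ of ℤ_27 (order 3), i.e. {0, 9, 18}

ker(φ) = {0, 9, 18}


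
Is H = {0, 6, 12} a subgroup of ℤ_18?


Subgroup test for H = {0, 6, 12} in (ℤ_18, +):
(1) 0 ∈ H? Yes
(2) Closure: for all a,b ∈ H, (a+b) mod 18 ∈ H? Yes
(3) Inverses: for all a ∈ H, -a mod 18 ∈ H? Yes

Yes, H is a subgroup of ℤ_18


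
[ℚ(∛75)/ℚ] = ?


∛75 has minimal polynomial x³ - 75 (irreducible over ℚ since 75 is not a perfect cube)

[ℚ(∛75)/ℚ] = 3


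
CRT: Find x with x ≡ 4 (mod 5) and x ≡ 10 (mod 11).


m₁ = 5, m₂ = 11, gcd = 1, so CRT applies. M = m₁·m₂ = 55
Let M₁ = M/m₁ = 11, M₂ = M/m₂ = 5
Find y₁ ≡ M₁⁻¹ (mod m₁): 11⁻¹ ≡ 1 (mod 5)
Find y₂ ≡ M₂⁻¹ (mod m₂): 5⁻¹ ≡ 9 (mod 11)
x = a₁·M₁·y₁ + a₂·M₂·y₂ = 4·11·1 + 10·5·9 = 494
Reduce mod 55: x ≡ 54
Check: 54 mod 5 = 4 ✓, 54 mod 11 = 10 ✓

x ≡ 54 (mod 55)


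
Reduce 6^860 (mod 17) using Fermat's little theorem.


Fermat's little theorem: if p is prime and gcd(a,p)=1, then a^(p-1) ≡ 1 (mod p)
p = 17 is prime, gcd(6,17) = 1
Reduce exponent: 860 mod 16 = 12
So 6^860 ≡ 6^12 (mod 17)
6^12 mod 17 = 13

6^860 ≡ 13 (mod 17)


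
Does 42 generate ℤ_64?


g generates ℤ_n iff gcd(g, n) = 1
gcd(42, 64) = 2
Since gcd = 2 ≠ 1, ⟨42⟩ has order 32 < 64, so 42 is not a generator.

No, 42 does not generate ℤ_64


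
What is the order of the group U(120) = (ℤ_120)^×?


U(n) is the group of units mod n; |U(n)| = φ(n)
|U(120)| = φ(120) = 32

|U(120) = (ℤ_120)^×| = 32


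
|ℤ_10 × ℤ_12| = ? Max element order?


|ℤ_10 × ℤ_12| = 10 × 12 = 120
Max element order = lcm(10,12) = 60
Cyclic? No (gcd=2)

|ℤ_10×ℤ_12| = 120, max element order = 60


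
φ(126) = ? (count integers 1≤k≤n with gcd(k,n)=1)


Factor n: 126 = 2 × 3^2 × 7
φ(n) = n · ∏(1 - 1/p) over distinct primes p | n
φ(126) = 126 · (1 - 1/2) · (1 - 1/3) · (1 - 1/7) = 36

φ(126) = 36


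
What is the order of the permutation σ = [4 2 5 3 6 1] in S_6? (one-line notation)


Cycle decomposition: (1 4 3 5 6)
Cycle lengths: 5
Order = lcm(5) = 5

ord(σ) = 5


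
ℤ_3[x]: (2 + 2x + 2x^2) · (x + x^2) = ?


Expand and collect like terms; reduce coefficients mod 3:
x^0: 2·0 = 0 ≡ 0 (mod 3)
x^1: 2·1 + 2·0 = 2 ≡ 2 (mod 3)
x^2: 2·1 + 2·1 + 2·0 = 4 ≡ 1 (mod 3)
x^3: 2·1 + 2·1 = 4 ≡ 1 (mod 3)
x^4: 2·1 = 2 ≡ 2 (mod 3)
Result: 2x + x^2 + x^3 + 2x^4

f · g = 2x + x^2 + x^3 + 2x^4


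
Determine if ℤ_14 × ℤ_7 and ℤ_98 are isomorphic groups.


Comparing ℤ_14 × ℤ_7 and ℤ_98:
gcd(14,7) = 7 ≠ 1. Max element order in ℤ_14×ℤ_7 is lcm(14,7) = 14 < 98, so it has no element of order 98

No, ℤ_14 × ℤ_7 ≇ ℤ_98


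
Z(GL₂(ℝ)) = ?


Z(G) = {g ∈ G | gx = xg for all x ∈ G}
Only scalar multiples of the identity commute with all invertible matrices

Z(GL₂(ℝ)) = {aI : a ∈ ℝ, a ≠ 0}


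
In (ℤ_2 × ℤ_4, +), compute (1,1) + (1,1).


Operation: componentwise addition mod (2, 4)
(1,1) + (1,1) = ((a₁+b₁) mod 2, (a₂+b₂) mod 4) with a = (1,1), b = (1,1)

(1,1) + (1,1) = (0,2)


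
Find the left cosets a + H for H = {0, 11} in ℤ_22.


H = {0, 11}, |H| = 2
Number of cosets = |G|/|H| = 22/2 = 11
0 + H = {0, 11}
1 + H = {1, 12}
2 + H = {2, 13}
3 + H = {3, 14}
4 + H = {4, 15}
5 + H = {5, 16}
6 + H = {6, 17}
7 + H = {7, 18}
8 + H = {8, 19}
9 + H = {9, 20}
10 + H = {10, 21}

Cosets: 0+H={0,11}; 1+H={1,12}; 2+H={2,13}; 3+H={3,14}; 4+H={4,15}; 5+H={5,16}; 6+H={6,17}; 7+H={7,18}; 8+H={8,19}; 9+H={9,20}; 10+H={10,21}


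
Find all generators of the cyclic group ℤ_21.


g generates ℤ_n iff gcd(g,n) = 1
Prime factors of 21: 3, 7
Generators are g ∈ {1,...,20} not divisible by any of these primes.
Generators: {1, 2, 4, 5, 8, 10, 11, 13, 16, 17, 19, 20}
Number of generators = φ(21) = 12

Generators of ℤ_21 = {1, 2, 4, 5, 8, 10, 11, 13, 16, 17, 19, 20}


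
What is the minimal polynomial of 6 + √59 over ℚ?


Let α = 6 + √59. Then α - 6 = √59, so (α - 6)² = 59, giving α² - 12α - 23 = 0. Degree 2 and α ∉ ℚ, so this is the minimal polynomial.

Minimal polynomial: x² - 12x - 23


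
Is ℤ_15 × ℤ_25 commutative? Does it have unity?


Direct product ring; commutative with unity (1,1); but (1,0)·(0,1) = (0,0) gives zero divisors, so not an integral domain
Commutative: Yes
Integral domain: No
Has unity: Yes

ℤ_15 × ℤ_25: Commutative=Yes, Unity=Yes


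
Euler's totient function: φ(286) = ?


Factor n: 286 = 2 × 11 × 13
φ(n) = n · ∏(1 - 1/p) over distinct primes p | n
φ(286) = 286 · (1 - 1/2) · (1 - 1/11) · (1 - 1/13) = 120

φ(286) = 120


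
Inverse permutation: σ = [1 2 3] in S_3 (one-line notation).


To find σ⁻¹, swap domain and range:
σ(1) = 1 → σ⁻¹(1) = 1
σ(2) = 2 → σ⁻¹(2) = 2
σ(3) = 3 → σ⁻¹(3) = 3

σ⁻¹ = [1 2 3]


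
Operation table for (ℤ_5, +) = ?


Elements: {0, 1, 2, 3, 4}
Operation: addition mod 5
Entry (a, b) = (a + b) mod 5

Cayley table:
  | 0 | 1 | 2 | 3 | 4
0 | 0 | 1 | 2 | 3 | 4
1 | 1 | 2 | 3 | 4 | 0
2 | 2 | 3 | 4 | 0 | 1
3 | 3 | 4 | 0 | 1 | 2
4 | 4 | 0 | 1 | 2 | 3


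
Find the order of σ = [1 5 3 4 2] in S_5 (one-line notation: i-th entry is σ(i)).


Cycle decomposition: (2 5)
Cycle lengths: 2
Order = lcm(2) = 2

ord(σ) = 2


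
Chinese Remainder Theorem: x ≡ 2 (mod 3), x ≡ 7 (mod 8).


m₁ = 3, m₂ = 8, gcd = 1, so CRT applies. M = m₁·m₂ = 24
Let M₁ = M/m₁ = 8, M₂ = M/m₂ = 3
Find y₁ ≡ M₁⁻¹ (mod m₁): 8⁻¹ ≡ 2 (mod 3)
Find y₂ ≡ M₂⁻¹ (mod m₂): 3⁻¹ ≡ 3 (mod 8)
x = a₁·M₁·y₁ + a₂·M₂·y₂ = 2·8·2 + 7·3·3 = 95
Reduce mod 24: x ≡ 23
Check: 23 mod 3 = 2 ✓, 23 mod 8 = 7 ✓

x ≡ 23 (mod 24)


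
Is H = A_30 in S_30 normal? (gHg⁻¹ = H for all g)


H = A_30 in S_30
A_30 has index 2 in S_30, and every subgroup of index 2 is normal

Yes, normal subgroup


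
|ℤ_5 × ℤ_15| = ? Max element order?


|ℤ_5 × ℤ_15| = 5 × 15 = 75
Max element order = lcm(5,15) = 15
Cyclic? No (gcd=5)

|ℤ_5×ℤ_15| = 75, max element order = 15


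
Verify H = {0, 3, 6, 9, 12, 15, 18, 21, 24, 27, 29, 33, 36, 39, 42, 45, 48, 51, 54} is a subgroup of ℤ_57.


Subgroup test for H = {0, 3, 6, 9, 12, 15, 18, 21, 24, 27, 29, 33, 36, 39, 42, 45, 48, 51, 54} in (ℤ_57, +):
(1) 0 ∈ H? Yes
(2) Closure: for all a,b ∈ H, (a+b) mod 57 ∈ H? No  [counterexample: 3 + 27 = 30 ∉ H]
(3) Inverses: for all a ∈ H, -a mod 57 ∈ H? No

No, H is not a subgroup of ℤ_57


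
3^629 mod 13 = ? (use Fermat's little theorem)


Fermat's little theorem: if p is prime and gcd(a,p)=1, then a^(p-1) ≡ 1 (mod p)
p = 13 is prime, gcd(3,13) = 1
Reduce exponent: 629 mod 12 = 5
So 3^629 ≡ 3^5 (mod 13)
3^5 mod 13 = 9

3^629 ≡ 9 (mod 13)


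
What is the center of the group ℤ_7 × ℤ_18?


Z(G) = {g ∈ G | gx = xg for all x ∈ G}
Direct product of abelian groups is abelian, so Z(G) = G

Z(ℤ_7 × ℤ_18) = ℤ_7 × ℤ_18


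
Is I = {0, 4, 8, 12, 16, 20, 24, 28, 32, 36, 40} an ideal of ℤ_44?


Check ideal conditions for I = {0, 4, 8, 12, 16, 20, 24, 28, 32, 36, 40} in ℤ_44:
(1) I is an additive subgroup? Yes
(2) For r ∈ ℤ_44 and a ∈ I: r·a ∈ I? Yes

Yes, I is an ideal of ℤ_44


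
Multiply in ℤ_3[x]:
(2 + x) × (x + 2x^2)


Expand and collect like terms; reduce coefficients mod 3:
x^0: 2·0 = 0 ≡ 0 (mod 3)
x^1: 2·1 + 1·0 = 2 ≡ 2 (mod 3)
x^2: 2·2 + 1·1 = 5 ≡ 2 (mod 3)
x^3: 1·2 = 2 ≡ 2 (mod 3)
Result: 2x + 2x^2 + 2x^3

f · g = 2x + 2x^2 + 2x^3


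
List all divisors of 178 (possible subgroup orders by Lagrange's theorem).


Lagrange's theorem: |H| divides |G|
|G| = 178
Divisors of 178: 1, 2, 89, 178

Possible subgroup orders: {1, 2, 89, 178}


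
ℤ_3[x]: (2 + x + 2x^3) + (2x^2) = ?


Add coefficients mod 3:
x^0: 2 + 0 = 2 (mod 3)
x^1: 1 + 0 = 1 (mod 3)
x^2: 0 + 2 = 2 (mod 3)
x^3: 2 + 0 = 2 (mod 3)
Result: 2 + x + 2x^2 + 2x^3

f + g = 2 + x + 2x^2 + 2x^3


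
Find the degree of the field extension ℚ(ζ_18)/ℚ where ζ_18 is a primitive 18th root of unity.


[ℚ(ζ_n):ℚ] = deg Φ_n(x) = φ(n). Here φ(18) = 6

[ℚ(ζ_18)/ℚ where ζ_18 is a primitive 18th root of unity] = 6


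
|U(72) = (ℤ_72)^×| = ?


U(n) is the group of units mod n; |U(n)| = φ(n)
|U(72)| = φ(72) = 24

|U(72) = (ℤ_72)^×| = 24


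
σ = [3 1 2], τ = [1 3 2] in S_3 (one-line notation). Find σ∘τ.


σ∘τ: apply τ first, then σ
1 →τ 1 →σ 3
2 →τ 3 →σ 2
3 →τ 2 →σ 1

σ∘τ = [3 2 1]


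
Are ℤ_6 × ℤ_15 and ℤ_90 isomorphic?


Comparing ℤ_6 × ℤ_15 and ℤ_90:
gcd(6,15) = 3 ≠ 1. Max element order in ℤ_6×ℤ_15 is lcm(6,15) = 30 < 90, so it has no element of order 90

No, ℤ_6 × ℤ_15 ≇ ℤ_90


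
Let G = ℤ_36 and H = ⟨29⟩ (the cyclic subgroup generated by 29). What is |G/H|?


|⟨29⟩| = n / gcd(29, 36) = 36 / 1 = 36
H is normal (ℤ_36 is abelian).
|G/H| = |G| / |H| = 36 / 36 = 1

|G/H| = 1


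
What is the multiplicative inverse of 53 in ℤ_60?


Use the extended Euclidean algorithm to write 1 = 53·s + 60·t; then s mod 60 is the inverse.
Euclidean algorithm:
  53 = 0·60 + 53
  60 = 1·53 + 7
  53 = 7·7 + 4
  7 = 1·4 + 3
  4 = 1·3 + 1
  3 = 3·1 + 0
gcd(53,60) = 1
Back-substitution gives: 53·(17) + 60·(-15) = 1
So 53⁻¹ ≡ 17 ≡ 17 (mod 60)
Check: 53 × 17 = 901 ≡ 1 (mod 60) ✓

53⁻¹ ≡ 17 (mod 60)


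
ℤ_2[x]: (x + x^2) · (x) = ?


Expand and collect like terms; reduce coefficients mod 2:
x^0: 0·0 = 0 ≡ 0 (mod 2)
x^1: 0·1 + 1·0 = 0 ≡ 0 (mod 2)
x^2: 1·1 + 1·0 = 1 ≡ 1 (mod 2)
x^3: 1·1 = 1 ≡ 1 (mod 2)
Result: x^2 + x^3

f · g = x^2 + x^3


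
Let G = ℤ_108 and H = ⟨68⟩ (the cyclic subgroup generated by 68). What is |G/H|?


|⟨68⟩| = n / gcd(68, 108) = 108 / 4 = 27
H is normal (ℤ_108 is abelian).
|G/H| = |G| / |H| = 108 / 27 = 4

|G/H| = 4


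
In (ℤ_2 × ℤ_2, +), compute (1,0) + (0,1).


Operation: componentwise addition mod (2, 2)
(1,0) + (0,1) = ((a₁+b₁) mod 2, (a₂+b₂) mod 2) with a = (1,0), b = (0,1)

(1,0) + (0,1) = (1,1)


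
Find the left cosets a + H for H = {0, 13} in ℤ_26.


H = {0, 13}, |H| = 2
Number of cosets = |G|/|H| = 26/2 = 13
0 + H = {0, 13}
1 + H = {1, 14}
2 + H = {2, 15}
3 + H = {3, 16}
4 + H = {4, 17}
5 + H = {5, 18}
6 + H = {6, 19}
7 + H = {7, 20}
8 + H = {8, 21}
9 + H = {9, 22}
10 + H = {10, 23}
11 + H = {11, 24}
12 + H = {12, 25}

Cosets: 0+H={0,13}; 1+H={1,14}; 2+H={2,15}; 3+H={3,16}; 4+H={4,17}; 5+H={5,18}; 6+H={6,19}; 7+H={7,20}; 8+H={8,21}; 9+H={9,22}; 10+H={10,23}; 11+H={11,24}; 12+H={12,25}


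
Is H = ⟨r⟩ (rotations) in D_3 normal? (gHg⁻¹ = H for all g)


H = ⟨r⟩ (rotations) in D_3
The rotation subgroup ⟨r⟩ has index 2 in D_3, so it is normal

Yes, normal subgroup


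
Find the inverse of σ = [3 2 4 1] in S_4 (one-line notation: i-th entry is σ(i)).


To find σ⁻¹, swap domain and range:
σ(1) = 3 → σ⁻¹(3) = 1
σ(2) = 2 → σ⁻¹(2) = 2
σ(3) = 4 → σ⁻¹(4) = 3
σ(4) = 1 → σ⁻¹(1) = 4

σ⁻¹ = [4 2 1 3]


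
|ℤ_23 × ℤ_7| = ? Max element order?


|ℤ_23 × ℤ_7| = 23 × 7 = 161
Max element order = lcm(23,7) = 161
Cyclic? Yes (gcd=1)

|ℤ_23×ℤ_7| = 161, max element order = 161


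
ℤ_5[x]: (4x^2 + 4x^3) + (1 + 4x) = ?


Add coefficients mod 5:
x^0: 0 + 1 = 1 (mod 5)
x^1: 0 + 4 = 4 (mod 5)
x^2: 4 + 0 = 4 (mod 5)
x^3: 4 + 0 = 4 (mod 5)
Result: 1 + 4x + 4x^2 + 4x^3

f + g = 1 + 4x + 4x^2 + 4x^3


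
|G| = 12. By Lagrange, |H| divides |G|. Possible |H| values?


Lagrange's theorem: |H| divides |G|
|G| = 12
Divisors of 12: 1, 2, 3, 4, 6, 12

Possible subgroup orders: {1, 2, 3, 4, 6, 12}


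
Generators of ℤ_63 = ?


g generates ℤ_n iff gcd(g,n) = 1
Prime factors of 63: 3, 7
Generators are g ∈ {1,...,62} not divisible by any of these primes.
Generators: {1, 2, 4, 5, 8, 10, 11, 13, 16, 17, 19, 20, 22, 23, 25, 26, 29, 31, 32, 34, 37, 38, 40, 41, 43, 44, 46, 47, 50, 52, 53, 55, 58, 59, 61, 62}
Number of generators = φ(63) = 36

Generators of ℤ_63 = {1, 2, 4, 5, 8, 10, 11, 13, 16, 17, 19, 20, 22, 23, 25, 26, 29, 31, 32, 34, 37, 38, 40, 41, 43, 44, 46, 47, 50, 52, 53, 55, 58, 59, 61, 62}


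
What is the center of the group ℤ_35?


Z(G) = {g ∈ G | gx = xg for all x ∈ G}
ℤ_35 is abelian, so Z(G) = G

Z(ℤ_35) = ℤ_35


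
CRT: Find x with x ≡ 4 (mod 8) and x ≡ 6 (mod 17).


m₁ = 8, m₂ = 17, gcd = 1, so CRT applies. M = m₁·m₂ = 136
Let M₁ = M/m₁ = 17, M₂ = M/m₂ = 8
Find y₁ ≡ M₁⁻¹ (mod m₁): 17⁻¹ ≡ 1 (mod 8)
Find y₂ ≡ M₂⁻¹ (mod m₂): 8⁻¹ ≡ 15 (mod 17)
x = a₁·M₁·y₁ + a₂·M₂·y₂ = 4·17·1 + 6·8·15 = 788
Reduce mod 136: x ≡ 108
Check: 108 mod 8 = 4 ✓, 108 mod 17 = 6 ✓

x ≡ 108 (mod 136)


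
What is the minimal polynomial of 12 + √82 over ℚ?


Let α = 12 + √82. Then α - 12 = √82, so (α - 12)² = 82, giving α² - 24α + 62 = 0. Degree 2 and α ∉ ℚ, so this is the minimal polynomial.

Minimal polynomial: x² - 24x + 62


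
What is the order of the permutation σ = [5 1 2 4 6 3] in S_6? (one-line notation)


Cycle decomposition: (1 5 6 3 2)
Cycle lengths: 5
Order = lcm(5) = 5

ord(σ) = 5


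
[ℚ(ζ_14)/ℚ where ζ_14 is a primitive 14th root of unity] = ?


[ℚ(ζ_n):ℚ] = deg Φ_n(x) = φ(n). Here φ(14) = 6

[ℚ(ζ_14)/ℚ where ζ_14 is a primitive 14th root of unity] = 6


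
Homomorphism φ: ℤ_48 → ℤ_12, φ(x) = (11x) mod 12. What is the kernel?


Kernel = preimage of identity
ker(φ) = {x ∈ ℤ_48 : 11x ≡ 0 (mod 12)}. Since 12 | 48, φ is well-defined. The kernel is the cyclic subgroup ⟨12⟩ of ℤ_48 (order 4), i.e. {0, 12, 24, 36}

ker(φ) = {0, 12, 24, 36}


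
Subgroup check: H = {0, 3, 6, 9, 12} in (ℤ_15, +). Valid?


Subgroup test for H = {0, 3, 6, 9, 12} in (ℤ_15, +):
(1) 0 ∈ H? Yes
(2) Closure: for all a,b ∈ H, (a+b) mod 15 ∈ H? Yes
(3) Inverses: for all a ∈ H, -a mod 15 ∈ H? Yes

Yes, H is a subgroup of ℤ_15


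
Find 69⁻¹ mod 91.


Use the extended Euclidean algorithm to write 1 = 69·s + 91·t; then s mod 91 is the inverse.
Euclidean algorithm:
  69 = 0·91 + 69
  91 = 1·69 + 22
  69 = 3·22 + 3
  22 = 7·3 + 1
  3 = 3·1 + 0
gcd(69,91) = 1
Back-substitution gives: 69·(-29) + 91·(22) = 1
So 69⁻¹ ≡ -29 ≡ 62 (mod 91)
Check: 69 × 62 = 4278 ≡ 1 (mod 91) ✓

69⁻¹ ≡ 62 (mod 91)


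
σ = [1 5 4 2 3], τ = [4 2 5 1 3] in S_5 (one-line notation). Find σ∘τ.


σ∘τ: apply τ first, then σ
1 →τ 4 →σ 2
2 →τ 2 →σ 5
3 →τ 5 →σ 3
4 →τ 1 →σ 1
5 →τ 3 →σ 4

σ∘τ = [2 5 3 1 4]


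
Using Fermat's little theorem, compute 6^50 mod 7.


Fermat's little theorem: if p is prime and gcd(a,p)=1, then a^(p-1) ≡ 1 (mod p)
p = 7 is prime, gcd(6,7) = 1
Reduce exponent: 50 mod 6 = 2
So 6^50 ≡ 6^2 (mod 7)
6^2 mod 7 = 1

6^50 ≡ 1 (mod 7)


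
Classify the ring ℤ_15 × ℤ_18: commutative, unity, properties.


Direct product ring; commutative with unity (1,1); but (1,0)·(0,1) = (0,0) gives zero divisors, so not an integral domain
Commutative: Yes
Integral domain: No
Has unity: Yes

ℤ_15 × ℤ_18: Commutative=Yes, Unity=Yes


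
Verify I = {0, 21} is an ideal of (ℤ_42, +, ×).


Check ideal conditions for I = {0, 21} in ℤ_42:
(1) I is an additive subgroup? Yes
(2) For r ∈ ℤ_42 and a ∈ I: r·a ∈ I? Yes

Yes, I is an ideal of ℤ_42


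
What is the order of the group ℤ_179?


ℤ_n has n elements.

|ℤ_179| = 179


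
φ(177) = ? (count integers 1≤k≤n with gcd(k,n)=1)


Factor n: 177 = 3 × 59
φ(n) = n · ∏(1 - 1/p) over distinct primes p | n
φ(177) = 177 · (1 - 1/3) · (1 - 1/59) = 116

φ(177) = 116


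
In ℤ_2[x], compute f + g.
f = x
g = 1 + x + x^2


Add coefficients mod 2:
x^0: 0 + 1 = 1 (mod 2)
x^1: 1 + 1 = 0 (mod 2)
x^2: 0 + 1 = 1 (mod 2)
Result: 1 + x^2

f + g = 1 + x^2


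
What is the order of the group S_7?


|S_n| = n! (number of permutations of n symbols)
|S_7| = 7! = 5040

|S_7| = 5040


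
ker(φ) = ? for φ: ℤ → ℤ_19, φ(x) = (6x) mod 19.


Kernel = preimage of identity
ker(φ) = {x ∈ ℤ : 6x ≡ 0 (mod 19)}. gcd(6,19) = 1, so 6x ≡ 0 (mod 19) ⟺ x ≡ 0 (mod 19/1 = 19). Hence ker(φ) = 19ℤ

ker(φ) = 19ℤ


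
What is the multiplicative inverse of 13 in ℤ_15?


Use the extended Euclidean algorithm to write 1 = 13·s + 15·t; then s mod 15 is the inverse.
Euclidean algorithm:
  13 = 0·15 + 13
  15 = 1·13 + 2
  13 = 6·2 + 1
  2 = 2·1 + 0
gcd(13,15) = 1
Back-substitution gives: 13·(7) + 15·(-6) = 1
So 13⁻¹ ≡ 7 ≡ 7 (mod 15)
Check: 13 × 7 = 91 ≡ 1 (mod 15) ✓

13⁻¹ ≡ 7 (mod 15)


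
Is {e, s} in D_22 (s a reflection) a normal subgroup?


H = {e, s} in D_22 (s a reflection)
r·s·r⁻¹ = sr⁻² ≠ s for n ≥ 3, so {e, s} is not closed under conjugation

No, not a normal subgroup


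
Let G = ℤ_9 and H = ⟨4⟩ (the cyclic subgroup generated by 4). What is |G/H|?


|⟨4⟩| = n / gcd(4, 9) = 9 / 1 = 9
H is normal (ℤ_9 is abelian).
|G/H| = |G| / |H| = 9 / 9 = 1

|G/H| = 1


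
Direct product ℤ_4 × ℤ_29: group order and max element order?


|ℤ_4 × ℤ_29| = 4 × 29 = 116
Max element order = lcm(4,29) = 116
Cyclic? Yes (gcd=1)

|ℤ_4×ℤ_29| = 116, max element order = 116


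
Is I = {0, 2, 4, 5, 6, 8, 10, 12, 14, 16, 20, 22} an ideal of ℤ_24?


Check ideal conditions for I = {0, 2, 4, 5, 6, 8, 10, 12, 14, 16, 20, 22} in ℤ_24:
(1) I is an additive subgroup? No
(2) For r ∈ ℤ_24 and a ∈ I: r·a ∈ I? No  [counterexample: r=3, a=5, r·a mod 24 = 15 ∉ I]

No, I is not an ideal of ℤ_24


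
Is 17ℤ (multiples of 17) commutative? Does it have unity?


17ℤ is a commutative ring under +,× but has no multiplicative identity (1 ∉ 17ℤ); it has no zero divisors, but without unity it is not an integral domain
Commutative: Yes
Integral domain: No
Has unity: No

17ℤ (multiples of 17): Commutative=Yes, Unity=No


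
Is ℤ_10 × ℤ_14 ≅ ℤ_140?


Comparing ℤ_10 × ℤ_14 and ℤ_140:
gcd(10,14) = 2 ≠ 1. Max element order in ℤ_10×ℤ_14 is lcm(10,14) = 70 < 140, so it has no element of order 140

No, ℤ_10 × ℤ_14 ≇ ℤ_140


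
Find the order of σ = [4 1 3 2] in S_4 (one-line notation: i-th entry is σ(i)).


Cycle decomposition: (1 4 2)
Cycle lengths: 3
Order = lcm(3) = 3

ord(σ) = 3


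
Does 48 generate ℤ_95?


g generates ℤ_n iff gcd(g, n) = 1
gcd(48, 95) = 1
Since gcd = 1, 48 is a generator.

Yes, 48 generates ℤ_95


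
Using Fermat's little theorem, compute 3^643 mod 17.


Fermat's little theorem: if p is prime and gcd(a,p)=1, then a^(p-1) ≡ 1 (mod p)
p = 17 is prime, gcd(3,17) = 1
Reduce exponent: 643 mod 16 = 3
So 3^643 ≡ 3^3 (mod 17)
3^3 mod 17 = 10

3^643 ≡ 10 (mod 17)


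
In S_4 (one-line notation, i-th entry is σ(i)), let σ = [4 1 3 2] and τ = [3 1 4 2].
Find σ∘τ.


σ∘τ: apply τ first, then σ
1 →τ 3 →σ 3
2 →τ 1 →σ 4
3 →τ 4 →σ 2
4 →τ 2 →σ 1

σ∘τ = [3 4 2 1]


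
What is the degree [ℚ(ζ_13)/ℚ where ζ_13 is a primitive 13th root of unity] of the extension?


[ℚ(ζ_n):ℚ] = deg Φ_n(x) = φ(n). Here φ(13) = 12

[ℚ(ζ_13)/ℚ where ζ_13 is a primitive 13th root of unity] = 12


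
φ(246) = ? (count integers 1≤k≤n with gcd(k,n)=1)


Factor n: 246 = 2 × 3 × 41
φ(n) = n · ∏(1 - 1/p) over distinct primes p | n
φ(246) = 246 · (1 - 1/2) · (1 - 1/3) · (1 - 1/41) = 80

φ(246) = 80


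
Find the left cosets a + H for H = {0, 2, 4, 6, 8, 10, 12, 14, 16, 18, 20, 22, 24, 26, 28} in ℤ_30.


H = {0, 2, 4, 6, 8, 10, 12, 14, 16, 18, 20, 22, 24, 26, 28}, |H| = 15
Number of cosets = |G|/|H| = 30/15 = 2
0 + H = {0, 2, 4, 6, 8, 10, 12, 14, 16, 18, 20, 22, 24, 26, 28}
1 + H = {1, 3, 5, 7, 9, 11, 13, 15, 17, 19, 21, 23, 25, 27, 29}

Cosets: 0+H={0,2,4,6,8,10,12,14,16,18,20,22,24,26,28}; 1+H={1,3,5,7,9,11,13,15,17,19,21,23,25,27,29}


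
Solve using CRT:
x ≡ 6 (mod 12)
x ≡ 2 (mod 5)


m₁ = 12, m₂ = 5, gcd = 1, so CRT applies. M = m₁·m₂ = 60
Let M₁ = M/m₁ = 5, M₂ = M/m₂ = 12
Find y₁ ≡ M₁⁻¹ (mod m₁): 5⁻¹ ≡ 5 (mod 12)
Find y₂ ≡ M₂⁻¹ (mod m₂): 12⁻¹ ≡ 3 (mod 5)
x = a₁·M₁·y₁ + a₂·M₂·y₂ = 6·5·5 + 2·12·3 = 222
Reduce mod 60: x ≡ 42
Check: 42 mod 12 = 6 ✓, 42 mod 5 = 2 ✓

x ≡ 42 (mod 60)


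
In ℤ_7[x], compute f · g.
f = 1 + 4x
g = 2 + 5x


Expand and collect like terms; reduce coefficients mod 7:
x^0: 1·2 = 2 ≡ 2 (mod 7)
x^1: 1·5 + 4·2 = 13 ≡ 6 (mod 7)
x^2: 4·5 = 20 ≡ 6 (mod 7)
Result: 2 + 6x + 6x^2

f · g = 2 + 6x + 6x^2


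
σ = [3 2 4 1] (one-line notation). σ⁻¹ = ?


To find σ⁻¹, swap domain and range:
σ(1) = 3 → σ⁻¹(3) = 1
σ(2) = 2 → σ⁻¹(2) = 2
σ(3) = 4 → σ⁻¹(4) = 3
σ(4) = 1 → σ⁻¹(1) = 4

σ⁻¹ = [4 2 1 3]


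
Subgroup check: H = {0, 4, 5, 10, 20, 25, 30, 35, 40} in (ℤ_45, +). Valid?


Subgroup test for H = {0, 4, 5, 10, 20, 25, 30, 35, 40} in (ℤ_45, +):
(1) 0 ∈ H? Yes
(2) Closure: for all a,b ∈ H, (a+b) mod 45 ∈ H? No  [counterexample: 4 + 4 = 8 ∉ H]
(3) Inverses: for all a ∈ H, -a mod 45 ∈ H? No

No, H is not a subgroup of ℤ_45


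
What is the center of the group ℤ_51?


Z(G) = {g ∈ G | gx = xg for all x ∈ G}
ℤ_51 is abelian, so Z(G) = G

Z(ℤ_51) = ℤ_51


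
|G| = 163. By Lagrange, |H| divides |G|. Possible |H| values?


Lagrange's theorem: |H| divides |G|
|G| = 163
Divisors of 163: 1, 163

Possible subgroup orders: {1, 163}


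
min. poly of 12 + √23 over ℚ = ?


Let α = 12 + √23. Then α - 12 = √23, so (α - 12)² = 23, giving α² - 24α + 121 = 0. Degree 2 and α ∉ ℚ, so this is the minimal polynomial.

Minimal polynomial: x² - 24x + 121


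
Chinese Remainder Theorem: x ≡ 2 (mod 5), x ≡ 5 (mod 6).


m₁ = 5, m₂ = 6, gcd = 1, so CRT applies. M = m₁·m₂ = 30
Let M₁ = M/m₁ = 6, M₂ = M/m₂ = 5
Find y₁ ≡ M₁⁻¹ (mod m₁): 6⁻¹ ≡ 1 (mod 5)
Find y₂ ≡ M₂⁻¹ (mod m₂): 5⁻¹ ≡ 5 (mod 6)
x = a₁·M₁·y₁ + a₂·M₂·y₂ = 2·6·1 + 5·5·5 = 137
Reduce mod 30: x ≡ 17
Check: 17 mod 5 = 2 ✓, 17 mod 6 = 5 ✓

x ≡ 17 (mod 30)


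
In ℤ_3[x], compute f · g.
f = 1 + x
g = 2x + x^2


Expand and collect like terms; reduce coefficients mod 3:
x^0: 1·0 = 0 ≡ 0 (mod 3)
x^1: 1·2 + 1·0 = 2 ≡ 2 (mod 3)
x^2: 1·1 + 1·2 = 3 ≡ 0 (mod 3)
x^3: 1·1 = 1 ≡ 1 (mod 3)
Result: 2x + x^3

f · g = 2x + x^3


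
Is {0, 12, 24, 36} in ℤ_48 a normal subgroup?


H = {0, 12, 24, 36} in ℤ_48
ℤ_48 is abelian; every subgroup of an abelian group is normal

Yes, normal subgroup


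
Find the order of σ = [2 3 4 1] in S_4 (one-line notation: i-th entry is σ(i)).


Cycle decomposition: (1 2 3 4)
Cycle lengths: 4
Order = lcm(4) = 4

ord(σ) = 4


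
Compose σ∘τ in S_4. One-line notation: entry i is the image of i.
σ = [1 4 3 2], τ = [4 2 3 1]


σ∘τ: apply τ first, then σ
1 →τ 4 →σ 2
2 →τ 2 →σ 4
3 →τ 3 →σ 3
4 →τ 1 →σ 1

σ∘τ = [2 4 3 1]


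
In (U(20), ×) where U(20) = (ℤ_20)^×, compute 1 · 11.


Operation: multiplication mod 20
1 · 11 = (a × b) mod 20 with a = 1, b = 11

1 · 11 = 11


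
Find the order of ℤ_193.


ℤ_n has n elements.

|ℤ_193| = 193


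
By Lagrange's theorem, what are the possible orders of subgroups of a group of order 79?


Lagrange's theorem: |H| divides |G|
|G| = 79
Divisors of 79: 1, 79

Possible subgroup orders: {1, 79}


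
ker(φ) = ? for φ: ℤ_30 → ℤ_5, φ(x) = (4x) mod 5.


Kernel = preimage of identity
ker(φ) = {x ∈ ℤ_30 : 4x ≡ 0 (mod 5)}. Since 5 | 30, φ is well-defined. The kernel is the cyclic subgroup ⟨5⟩ of ℤ_30 (order 6), i.e. {0, 5, 10, 15, 20, 25}

ker(φ) = {0, 5, 10, 15, 20, 25}


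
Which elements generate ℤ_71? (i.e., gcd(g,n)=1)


g generates ℤ_n iff gcd(g,n) = 1
Prime factors of 71: 71
Generators are g ∈ {1,...,70} not divisible by any of these primes.
Generators: {1, 2, 3, 4, 5, 6, 7, 8, 9, 10, 11, 12, 13, 14, 15, 16, 17, 18, 19, 20, 21, 22, 23, 24, 25, 26, 27, 28, 29, 30, 31, 32, 33, 34, 35, 36, 37, 38, 39, 40, 41, 42, 43, 44, 45, 46, 47, 48, 49, 50, 51, 52, 53, 54, 55, 56, 57, 58, 59, 60, 61, 62, 63, 64, 65, 66, 67, 68, 69, 70}
Number of generators = φ(71) = 70

Generators of ℤ_71 = {1, 2, 3, 4, 5, 6, 7, 8, 9, 10, 11, 12, 13, 14, 15, 16, 17, 18, 19, 20, 21, 22, 23, 24, 25, 26, 27, 28, 29, 30, 31, 32, 33, 34, 35, 36, 37, 38, 39, 40, 41, 42, 43, 44, 45, 46, 47, 48, 49, 50, 51, 52, 53, 54, 55, 56, 57, 58, 59, 60, 61, 62, 63, 64, 65, 66, 67, 68, 69, 70}


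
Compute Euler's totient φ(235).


Factor n: 235 = 5 × 47
φ(n) = n · ∏(1 - 1/p) over distinct primes p | n
φ(235) = 235 · (1 - 1/5) · (1 - 1/47) = 184

φ(235) = 184


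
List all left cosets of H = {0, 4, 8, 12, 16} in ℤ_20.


H = {0, 4, 8, 12, 16}, |H| = 5
Number of cosets = |G|/|H| = 20/5 = 4
0 + H = {0, 4, 8, 12, 16}
1 + H = {1, 5, 9, 13, 17}
2 + H = {2, 6, 10, 14, 18}
3 + H = {3, 7, 11, 15, 19}

Cosets: 0+H={0,4,8,12,16}; 1+H={1,5,9,13,17}; 2+H={2,6,10,14,18}; 3+H={3,7,11,15,19}


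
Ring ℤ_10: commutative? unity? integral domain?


ℤ_10 is a commutative ring with unity 1; 10 = 2×5 is composite, so 2·5 ≡ 0 gives zero divisors (not an integral domain)
Commutative: Yes
Integral domain: No
Has unity: Yes

ℤ_10: Commutative=Yes, Unity=Yes


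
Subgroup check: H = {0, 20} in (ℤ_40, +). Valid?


Subgroup test for H = {0, 20} in (ℤ_40, +):
(1) 0 ∈ H? Yes
(2) Closure: for all a,b ∈ H, (a+b) mod 40 ∈ H? Yes
(3) Inverses: for all a ∈ H, -a mod 40 ∈ H? Yes

Yes, H is a subgroup of ℤ_40


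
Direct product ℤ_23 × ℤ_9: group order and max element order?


|ℤ_23 × ℤ_9| = 23 × 9 = 207
Max element order = lcm(23,9) = 207
Cyclic? Yes (gcd=1)

|ℤ_23×ℤ_9| = 207, max element order = 207


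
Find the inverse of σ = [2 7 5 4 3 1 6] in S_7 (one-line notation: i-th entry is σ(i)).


To find σ⁻¹, swap domain and range:
σ(1) = 2 → σ⁻¹(2) = 1
σ(2) = 7 → σ⁻¹(7) = 2
σ(3) = 5 → σ⁻¹(5) = 3
σ(4) = 4 → σ⁻¹(4) = 4
σ(5) = 3 → σ⁻¹(3) = 5
σ(6) = 1 → σ⁻¹(1) = 6
σ(7) = 6 → σ⁻¹(6) = 7

σ⁻¹ = [6 1 5 4 3 7 2]


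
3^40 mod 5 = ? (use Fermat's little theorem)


Fermat's little theorem: if p is prime and gcd(a,p)=1, then a^(p-1) ≡ 1 (mod p)
p = 5 is prime, gcd(3,5) = 1
Reduce exponent: 40 mod 4 = 0
So 3^40 ≡ 3^0 (mod 5)
3^0 = 1

3^40 ≡ 1 (mod 5)


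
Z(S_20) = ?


Z(G) = {g ∈ G | gx = xg for all x ∈ G}
S_n is non-abelian for n ≥ 3; Z(S_20) is trivial

Z(S_20) = {e}


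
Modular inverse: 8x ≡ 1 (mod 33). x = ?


Use the extended Euclidean algorithm to write 1 = 8·s + 33·t; then s mod 33 is the inverse.
Euclidean algorithm:
  8 = 0·33 + 8
  33 = 4·8 + 1
  8 = 8·1 + 0
gcd(8,33) = 1
Back-substitution gives: 8·(-4) + 33·(1) = 1
So 8⁻¹ ≡ -4 ≡ 29 (mod 33)
Check: 8 × 29 = 232 ≡ 1 (mod 33) ✓

8⁻¹ ≡ 29 (mod 33)


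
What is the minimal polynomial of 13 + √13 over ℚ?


Let α = 13 + √13. Then α - 13 = √13, so (α - 13)² = 13, giving α² - 26α + 156 = 0. Degree 2 and α ∉ ℚ, so this is the minimal polynomial.

Minimal polynomial: x² - 26x + 156


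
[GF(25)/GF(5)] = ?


GF(25) = GF(5^2), so the extension degree is 2

[GF(25)/GF(5)] = 2


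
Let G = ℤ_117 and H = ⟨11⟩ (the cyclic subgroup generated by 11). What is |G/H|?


|⟨11⟩| = n / gcd(11, 117) = 117 / 1 = 117
H is normal (ℤ_117 is abelian).
|G/H| = |G| / |H| = 117 / 117 = 1

|G/H| = 1


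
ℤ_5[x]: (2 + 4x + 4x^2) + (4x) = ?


Add coefficients mod 5:
x^0: 2 + 0 = 2 (mod 5)
x^1: 4 + 4 = 3 (mod 5)
x^2: 4 + 0 = 4 (mod 5)
Result: 2 + 3x + 4x^2

f + g = 2 + 3x + 4x^2


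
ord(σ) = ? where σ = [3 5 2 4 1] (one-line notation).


Cycle decomposition: (1 3 2 5)
Cycle lengths: 4
Order = lcm(4) = 4

ord(σ) = 4


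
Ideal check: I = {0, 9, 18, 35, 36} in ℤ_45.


Check ideal conditions for I = {0, 9, 18, 35, 36} in ℤ_45:
(1) I is an additive subgroup? No
(2) For r ∈ ℤ_45 and a ∈ I: r·a ∈ I? No  [counterexample: r=2, a=35, r·a mod 45 = 25 ∉ I]

No, I is not an ideal of ℤ_45


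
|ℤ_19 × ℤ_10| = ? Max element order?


|ℤ_19 × ℤ_10| = 19 × 10 = 190
Max element order = lcm(19,10) = 190
Cyclic? Yes (gcd=1)

|ℤ_19×ℤ_10| = 190, max element order = 190


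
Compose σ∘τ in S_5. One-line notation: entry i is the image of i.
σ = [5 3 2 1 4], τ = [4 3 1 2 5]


σ∘τ: apply τ first, then σ
1 →τ 4 →σ 1
2 →τ 3 →σ 2
3 →τ 1 →σ 5
4 →τ 2 →σ 3
5 →τ 5 →σ 4

σ∘τ = [1 2 5 3 4]


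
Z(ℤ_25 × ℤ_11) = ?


Z(G) = {g ∈ G | gx = xg for all x ∈ G}
Direct product of abelian groups is abelian, so Z(G) = G

Z(ℤ_25 × ℤ_11) = ℤ_25 × ℤ_11


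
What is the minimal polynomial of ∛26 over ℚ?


∛26 satisfies x³ - 26 = 0, irreducible over ℚ (no rational root; 26 is not a perfect cube)

Minimal polynomial: x³ - 26


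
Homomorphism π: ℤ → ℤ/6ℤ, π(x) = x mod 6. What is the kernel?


Kernel = preimage of identity
ker(π) = multiples of 6 = 6ℤ

ker(π) = 6ℤ


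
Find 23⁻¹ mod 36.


Use the extended Euclidean algorithm to write 1 = 23·s + 36·t; then s mod 36 is the inverse.
Euclidean algorithm:
  23 = 0·36 + 23
  36 = 1·23 + 13
  23 = 1·13 + 10
  13 = 1·10 + 3
  10 = 3·3 + 1
  3 = 3·1 + 0
gcd(23,36) = 1
Back-substitution gives: 23·(11) + 36·(-7) = 1
So 23⁻¹ ≡ 11 ≡ 11 (mod 36)
Check: 23 × 11 = 253 ≡ 1 (mod 36) ✓

23⁻¹ ≡ 11 (mod 36)


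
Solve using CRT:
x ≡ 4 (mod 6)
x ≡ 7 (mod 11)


m₁ = 6, m₂ = 11, gcd = 1, so CRT applies. M = m₁·m₂ = 66
Let M₁ = M/m₁ = 11, M₂ = M/m₂ = 6
Find y₁ ≡ M₁⁻¹ (mod m₁): 11⁻¹ ≡ 5 (mod 6)
Find y₂ ≡ M₂⁻¹ (mod m₂): 6⁻¹ ≡ 2 (mod 11)
x = a₁·M₁·y₁ + a₂·M₂·y₂ = 4·11·5 + 7·6·2 = 304
Reduce mod 66: x ≡ 40
Check: 40 mod 6 = 4 ✓, 40 mod 11 = 7 ✓

x ≡ 40 (mod 66)


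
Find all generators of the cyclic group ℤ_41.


g generates ℤ_n iff gcd(g,n) = 1
Prime factors of 41: 41
Generators are g ∈ {1,...,40} not divisible by any of these primes.
Generators: {1, 2, 3, 4, 5, 6, 7, 8, 9, 10, 11, 12, 13, 14, 15, 16, 17, 18, 19, 20, 21, 22, 23, 24, 25, 26, 27, 28, 29, 30, 31, 32, 33, 34, 35, 36, 37, 38, 39, 40}
Number of generators = φ(41) = 40

Generators of ℤ_41 = {1, 2, 3, 4, 5, 6, 7, 8, 9, 10, 11, 12, 13, 14, 15, 16, 17, 18, 19, 20, 21, 22, 23, 24, 25, 26, 27, 28, 29, 30, 31, 32, 33, 34, 35, 36, 37, 38, 39, 40}


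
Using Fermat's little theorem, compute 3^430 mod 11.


Fermat's little theorem: if p is prime and gcd(a,p)=1, then a^(p-1) ≡ 1 (mod p)
p = 11 is prime, gcd(3,11) = 1
Reduce exponent: 430 mod 10 = 0
So 3^430 ≡ 3^0 (mod 11)
3^0 = 1

3^430 ≡ 1 (mod 11)


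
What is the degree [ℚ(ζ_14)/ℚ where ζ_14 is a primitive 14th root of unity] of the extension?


[ℚ(ζ_n):ℚ] = deg Φ_n(x) = φ(n). Here φ(14) = 6

[ℚ(ζ_14)/ℚ where ζ_14 is a primitive 14th root of unity] = 6


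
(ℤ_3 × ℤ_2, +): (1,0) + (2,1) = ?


Operation: componentwise addition mod (3, 2)
(1,0) + (2,1) = ((a₁+b₁) mod 3, (a₂+b₂) mod 2) with a = (1,0), b = (2,1)

(1,0) + (2,1) = (0,1)


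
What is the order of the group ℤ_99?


ℤ_n has n elements.

|ℤ_99| = 99


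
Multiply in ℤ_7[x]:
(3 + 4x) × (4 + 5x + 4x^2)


Expand and collect like terms; reduce coefficients mod 7:
x^0: 3·4 = 12 ≡ 5 (mod 7)
x^1: 3·5 + 4·4 = 31 ≡ 3 (mod 7)
x^2: 3·4 + 4·5 = 32 ≡ 4 (mod 7)
x^3: 4·4 = 16 ≡ 2 (mod 7)
Result: 5 + 3x + 4x^2 + 2x^3

f · g = 5 + 3x + 4x^2 + 2x^3


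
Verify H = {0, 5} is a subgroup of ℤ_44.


Subgroup test for H = {0, 5} in (ℤ_44, +):
(1) 0 ∈ H? Yes
(2) Closure: for all a,b ∈ H, (a+b) mod 44 ∈ H? No  [counterexample: 5 + 5 = 10 ∉ H]
(3) Inverses: for all a ∈ H, -a mod 44 ∈ H? No

No, H is not a subgroup of ℤ_44


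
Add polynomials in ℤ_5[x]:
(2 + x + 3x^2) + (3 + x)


Add coefficients mod 5:
x^0: 2 + 3 = 0 (mod 5)
x^1: 1 + 1 = 2 (mod 5)
x^2: 3 + 0 = 3 (mod 5)
Result: 2x + 3x^2

f + g = 2x + 3x^2


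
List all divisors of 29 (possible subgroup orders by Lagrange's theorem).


Lagrange's theorem: |H| divides |G|
|G| = 29
Divisors of 29: 1, 29

Possible subgroup orders: {1, 29}


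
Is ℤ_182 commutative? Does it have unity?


ℤ_182 is a commutative ring with unity 1; 182 = 2×91 is composite, so 2·91 ≡ 0 gives zero divisors (not an integral domain)
Commutative: Yes
Integral domain: No
Has unity: Yes

ℤ_182: Commutative=Yes, Unity=Yes


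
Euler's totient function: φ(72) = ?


Factor n: 72 = 2^3 × 3^2
φ(n) = n · ∏(1 - 1/p) over distinct primes p | n
φ(72) = 72 · (1 - 1/2) · (1 - 1/3) = 24

φ(72) = 24


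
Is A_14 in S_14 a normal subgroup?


H = A_14 in S_14
A_14 has index 2 in S_14, and every subgroup of index 2 is normal

Yes, normal subgroup


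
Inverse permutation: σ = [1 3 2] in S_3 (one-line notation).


To find σ⁻¹, swap domain and range:
σ(1) = 1 → σ⁻¹(1) = 1
σ(2) = 3 → σ⁻¹(3) = 2
σ(3) = 2 → σ⁻¹(2) = 3

σ⁻¹ = [1 3 2]


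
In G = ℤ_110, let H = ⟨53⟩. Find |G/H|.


|⟨53⟩| = n / gcd(53, 110) = 110 / 1 = 110
H is normal (ℤ_110 is abelian).
|G/H| = |G| / |H| = 110 / 110 = 1

|G/H| = 1


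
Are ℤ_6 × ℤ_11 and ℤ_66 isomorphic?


Comparing ℤ_6 × ℤ_11 and ℤ_66:
gcd(6,11) = 1, so ℤ_6 × ℤ_11 ≅ ℤ_66 (CRT)

Yes, ℤ_6 × ℤ_11 ≅ ℤ_66


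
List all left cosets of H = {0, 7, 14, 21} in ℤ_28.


H = {0, 7, 14, 21}, |H| = 4
Number of cosets = |G|/|H| = 28/4 = 7
0 + H = {0, 7, 14, 21}
1 + H = {1, 8, 15, 22}
2 + H = {2, 9, 16, 23}
3 + H = {3, 10, 17, 24}
4 + H = {4, 11, 18, 25}
5 + H = {5, 12, 19, 26}
6 + H = {6, 13, 20, 27}

Cosets: 0+H={0,7,14,21}; 1+H={1,8,15,22}; 2+H={2,9,16,23}; 3+H={3,10,17,24}; 4+H={4,11,18,25}; 5+H={5,12,19,26}; 6+H={6,13,20,27}


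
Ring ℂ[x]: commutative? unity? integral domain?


Polynomial ring over ℂ (an integral domain) is a commutative integral domain with unity 1
Commutative: Yes
Integral domain: Yes
Has unity: Yes

ℂ[x]: Commutative=Yes, Unity=Yes


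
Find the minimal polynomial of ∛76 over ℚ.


∛76 satisfies x³ - 76 = 0, irreducible over ℚ (no rational root; 76 is not a perfect cube)

Minimal polynomial: x³ - 76


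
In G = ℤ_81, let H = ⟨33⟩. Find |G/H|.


|⟨33⟩| = n / gcd(33, 81) = 81 / 3 = 27
H is normal (ℤ_81 is abelian).
|G/H| = |G| / |H| = 81 / 27 = 3

|G/H| = 3


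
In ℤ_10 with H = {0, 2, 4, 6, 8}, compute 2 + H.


2 + H = {2 + h (mod 10) : h ∈ H}
2+0=2, 2+2=4, 2+4=6, 2+6=8, 2+8=0
2 + H = {0, 2, 4, 6, 8} = 0 + H

2 + H = {0, 2, 4, 6, 8}


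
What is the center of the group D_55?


Z(G) = {g ∈ G | gx = xg for all x ∈ G}
For odd n, Z(D_n) = {e}: no nontrivial rotation commutes with all reflections

Z(D_55) = {e}


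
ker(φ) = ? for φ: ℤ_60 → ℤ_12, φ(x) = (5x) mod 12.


Kernel = preimage of identity
ker(φ) = {x ∈ ℤ_60 : 5x ≡ 0 (mod 12)}. Since 12 | 60, φ is well-defined. The kernel is the cyclic subgroup ⟨12⟩ of ℤ_60 (order 5), i.e. {0, 12, 24, 36, 48}

ker(φ) = {0, 12, 24, 36, 48}


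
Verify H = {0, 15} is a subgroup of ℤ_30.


Subgroup test for H = {0, 15} in (ℤ_30, +):
(1) 0 ∈ H? Yes
(2) Closure: for all a,b ∈ H, (a+b) mod 30 ∈ H? Yes
(3) Inverses: for all a ∈ H, -a mod 30 ∈ H? Yes

Yes, H is a subgroup of ℤ_30


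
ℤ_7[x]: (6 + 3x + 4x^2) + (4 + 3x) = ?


Add coefficients mod 7:
x^0: 6 + 4 = 3 (mod 7)
x^1: 3 + 3 = 6 (mod 7)
x^2: 4 + 0 = 4 (mod 7)
Result: 3 + 6x + 4x^2

f + g = 3 + 6x + 4x^2


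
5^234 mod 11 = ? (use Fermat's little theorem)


Fermat's little theorem: if p is prime and gcd(a,p)=1, then a^(p-1) ≡ 1 (mod p)
p = 11 is prime, gcd(5,11) = 1
Reduce exponent: 234 mod 10 = 4
So 5^234 ≡ 5^4 (mod 11)
5^4 mod 11 = 9

5^234 ≡ 9 (mod 11)


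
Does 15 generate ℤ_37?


g generates ℤ_n iff gcd(g, n) = 1
gcd(15, 37) = 1
Since gcd = 1, 15 is a generator.

Yes, 15 generates ℤ_37


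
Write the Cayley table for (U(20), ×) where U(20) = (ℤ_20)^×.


Elements: {1, 3, 7, 9, 11, 13, 17, 19}
Operation: multiplication mod 20
Entry (a, b) = (a × b) mod 20

Cayley table:
   |  1 |  3 |  7 |  9 | 11 | 13 | 17 | 19
 1 |  1 |  3 |  7 |  9 | 11 | 13 | 17 | 19
 3 |  3 |  9 |  1 |  7 | 13 | 19 | 11 | 17
 7 |  7 |  1 |  9 |  3 | 17 | 11 | 19 | 13
 9 |  9 |  7 |  3 |  1 | 19 | 17 | 13 | 11
11 | 11 | 13 | 17 | 19 |  1 |  3 |  7 |  9
13 | 13 | 19 | 11 | 17 |  3 |  9 |  1 |  7
17 | 17 | 11 | 19 | 13 |  7 |  1 |  9 |  3
19 | 19 | 17 | 13 | 11 |  9 |  7 |  3 |  1


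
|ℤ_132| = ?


ℤ_n has n elements.

|ℤ_132| = 132


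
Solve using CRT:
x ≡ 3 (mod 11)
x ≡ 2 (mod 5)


m₁ = 11, m₂ = 5, gcd = 1, so CRT applies. M = m₁·m₂ = 55
Let M₁ = M/m₁ = 5, M₂ = M/m₂ = 11
Find y₁ ≡ M₁⁻¹ (mod m₁): 5⁻¹ ≡ 9 (mod 11)
Find y₂ ≡ M₂⁻¹ (mod m₂): 11⁻¹ ≡ 1 (mod 5)
x = a₁·M₁·y₁ + a₂·M₂·y₂ = 3·5·9 + 2·11·1 = 157
Reduce mod 55: x ≡ 47
Check: 47 mod 11 = 3 ✓, 47 mod 5 = 2 ✓

x ≡ 47 (mod 55)


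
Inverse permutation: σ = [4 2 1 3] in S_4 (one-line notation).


To find σ⁻¹, swap domain and range:
σ(1) = 4 → σ⁻¹(4) = 1
σ(2) = 2 → σ⁻¹(2) = 2
σ(3) = 1 → σ⁻¹(1) = 3
σ(4) = 3 → σ⁻¹(3) = 4

σ⁻¹ = [3 2 4 1]
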